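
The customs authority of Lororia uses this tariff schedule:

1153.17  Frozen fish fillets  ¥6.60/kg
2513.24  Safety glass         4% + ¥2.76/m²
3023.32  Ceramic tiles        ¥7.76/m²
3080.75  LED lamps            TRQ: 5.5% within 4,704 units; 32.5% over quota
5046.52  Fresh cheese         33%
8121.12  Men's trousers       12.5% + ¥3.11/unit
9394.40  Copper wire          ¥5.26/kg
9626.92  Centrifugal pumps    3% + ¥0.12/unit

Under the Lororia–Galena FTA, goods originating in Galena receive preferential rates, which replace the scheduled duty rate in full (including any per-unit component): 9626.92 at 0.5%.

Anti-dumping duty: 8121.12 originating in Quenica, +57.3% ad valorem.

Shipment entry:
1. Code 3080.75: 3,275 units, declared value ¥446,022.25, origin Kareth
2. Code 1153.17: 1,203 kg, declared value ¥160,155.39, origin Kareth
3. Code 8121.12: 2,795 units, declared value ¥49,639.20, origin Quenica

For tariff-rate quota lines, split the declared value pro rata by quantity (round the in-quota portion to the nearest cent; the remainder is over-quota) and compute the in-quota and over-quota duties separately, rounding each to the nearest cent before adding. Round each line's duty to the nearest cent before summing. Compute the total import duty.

¥75,811.63

Line 1 (3080.75, Kareth, 3,275 units, ¥446,022.25):
Code 3080.75 is under a tariff-rate quota (threshold 4,704 units). Quantity 3,275 units is within the quota, so the in-quota rate 5.5% applies to the full value.
Duty = ¥446,022.25 × 5.5% = ¥24,531.22.
Line 2 (1153.17, Kareth, 1,203 kg, ¥160,155.39):
Base rate for 1153.17 is ¥6.60/kg.
Duty = 1,203 × ¥6.60 = ¥7,939.80.
Line 3 (8121.12, Quenica, 2,795 units, ¥49,639.20):
Base rate for 8121.12 is 12.5% + ¥3.11/unit.
Additional duty on 8121.12 from Quenica: +57.3%. Applied ad valorem rate: 12.5% + 57.3% = 69.8%.
Duty = ¥49,639.20 × 69.8% + 2,795 × ¥3.11 = ¥43,340.61.
Total = ¥24,531.22 + ¥7,939.80 + ¥43,340.61 = ¥75,811.63.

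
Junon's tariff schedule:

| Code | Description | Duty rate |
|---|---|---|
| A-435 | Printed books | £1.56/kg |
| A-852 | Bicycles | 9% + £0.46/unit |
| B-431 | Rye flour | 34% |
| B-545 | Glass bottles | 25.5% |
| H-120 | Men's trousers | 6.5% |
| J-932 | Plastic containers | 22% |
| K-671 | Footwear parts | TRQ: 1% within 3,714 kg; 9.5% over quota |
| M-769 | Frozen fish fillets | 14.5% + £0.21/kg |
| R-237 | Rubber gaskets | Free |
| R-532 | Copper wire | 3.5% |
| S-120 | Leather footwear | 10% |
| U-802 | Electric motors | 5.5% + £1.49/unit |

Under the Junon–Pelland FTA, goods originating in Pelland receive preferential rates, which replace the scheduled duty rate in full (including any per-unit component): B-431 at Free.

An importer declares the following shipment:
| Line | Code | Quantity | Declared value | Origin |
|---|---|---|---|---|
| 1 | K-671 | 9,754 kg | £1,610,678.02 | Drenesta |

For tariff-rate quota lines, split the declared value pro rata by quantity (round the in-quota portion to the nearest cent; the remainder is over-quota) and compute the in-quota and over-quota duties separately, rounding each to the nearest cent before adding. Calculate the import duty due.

Line 1 (K-671, Drenesta, 9,754 kg, £1,610,678.02):
Code K-671 is under a tariff-rate quota (threshold 3,714 kg). In-quota: 3,714 kg at 1%; over-quota: 6,040 kg at 9.5%.
Pro-rata value split: in-quota = £1,610,678.02 × 3,714/9,754 = £613,292.82; over-quota = £1,610,678.02 − £613,292.82 = £997,385.20.
In-quota duty = £613,292.82 × 1% = £6,132.93. Over-quota duty = £997,385.20 × 9.5% = £94,751.59.
Line duty = £6,132.93 + £94,751.59 = £100,884.52.

£100,884.52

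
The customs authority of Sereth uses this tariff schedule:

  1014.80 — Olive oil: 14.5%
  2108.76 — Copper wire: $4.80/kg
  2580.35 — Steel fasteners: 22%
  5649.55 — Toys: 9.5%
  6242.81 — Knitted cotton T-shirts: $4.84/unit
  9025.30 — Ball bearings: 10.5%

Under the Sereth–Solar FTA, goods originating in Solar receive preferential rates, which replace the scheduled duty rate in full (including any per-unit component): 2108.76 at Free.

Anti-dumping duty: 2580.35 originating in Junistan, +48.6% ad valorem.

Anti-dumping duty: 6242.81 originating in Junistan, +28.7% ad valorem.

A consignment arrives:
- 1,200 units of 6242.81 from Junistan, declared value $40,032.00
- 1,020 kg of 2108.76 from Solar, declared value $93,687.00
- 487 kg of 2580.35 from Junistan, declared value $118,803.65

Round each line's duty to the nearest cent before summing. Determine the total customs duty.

Line 1 (6242.81, Junistan, 1,200 units, $40,032.00):
Base rate for 6242.81 is $4.84/unit.
Additional duty on 6242.81 from Junistan: +28.7% ad valorem. Applied ad valorem rate = 28.7%.
Duty = $40,032.00 × 28.7% + 1,200 × $4.84 = $17,297.18.
Line 2 (2108.76, Solar, 1,020 kg, $93,687.00):
Base rate for 2108.76 is $4.80/kg.
Origin Solar qualifies under the Sereth–Solar agreement and 2108.76 is covered: preferential rate Free applies instead.
Duty = $93,687.00 × 0% = $0.00.
Line 3 (2580.35, Junistan, 487 kg, $118,803.65):
Base rate for 2580.35 is 22%.
Additional duty on 2580.35 from Junistan: +48.6%. Applied ad valorem rate: 22% + 48.6% = 70.6%.
Duty = $118,803.65 × 70.6% = $83,875.38.
Total = $17,297.18 + $0.00 + $83,875.38 = $101,172.56.

$101,172.56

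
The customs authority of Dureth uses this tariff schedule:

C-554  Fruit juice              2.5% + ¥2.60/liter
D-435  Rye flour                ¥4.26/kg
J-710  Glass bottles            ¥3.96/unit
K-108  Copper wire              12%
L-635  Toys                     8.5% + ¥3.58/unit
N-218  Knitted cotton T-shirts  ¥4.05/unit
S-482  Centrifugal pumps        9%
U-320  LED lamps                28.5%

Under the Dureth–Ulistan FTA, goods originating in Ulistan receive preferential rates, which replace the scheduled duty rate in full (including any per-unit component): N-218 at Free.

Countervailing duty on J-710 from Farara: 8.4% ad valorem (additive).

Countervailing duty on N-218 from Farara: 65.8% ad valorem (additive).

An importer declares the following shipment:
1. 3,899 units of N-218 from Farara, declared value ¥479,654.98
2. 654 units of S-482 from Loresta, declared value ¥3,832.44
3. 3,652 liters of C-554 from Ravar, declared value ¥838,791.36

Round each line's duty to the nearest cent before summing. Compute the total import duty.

¥362,213.83

Line 1 (N-218, Farara, 3,899 units, ¥479,654.98):
Base rate for N-218 is ¥4.05/unit.
N-218 has an FTA preferential rate, but origin Farara is not Ulistan; base rate stands.
Additional duty on N-218 from Farara: +65.8% ad valorem. Applied ad valorem rate = 65.8%.
Duty = ¥479,654.98 × 65.8% + 3,899 × ¥4.05 = ¥331,403.93.
Line 2 (S-482, Loresta, 654 units, ¥3,832.44):
Base rate for S-482 is 9%.
Duty = ¥3,832.44 × 9% = ¥344.92.
Line 3 (C-554, Ravar, 3,652 liters, ¥838,791.36):
Base rate for C-554 is 2.5% + ¥2.60/liter.
Duty = ¥838,791.36 × 2.5% + 3,652 × ¥2.60 = ¥30,464.98.
Total = ¥331,403.93 + ¥344.92 + ¥30,464.98 = ¥362,213.83.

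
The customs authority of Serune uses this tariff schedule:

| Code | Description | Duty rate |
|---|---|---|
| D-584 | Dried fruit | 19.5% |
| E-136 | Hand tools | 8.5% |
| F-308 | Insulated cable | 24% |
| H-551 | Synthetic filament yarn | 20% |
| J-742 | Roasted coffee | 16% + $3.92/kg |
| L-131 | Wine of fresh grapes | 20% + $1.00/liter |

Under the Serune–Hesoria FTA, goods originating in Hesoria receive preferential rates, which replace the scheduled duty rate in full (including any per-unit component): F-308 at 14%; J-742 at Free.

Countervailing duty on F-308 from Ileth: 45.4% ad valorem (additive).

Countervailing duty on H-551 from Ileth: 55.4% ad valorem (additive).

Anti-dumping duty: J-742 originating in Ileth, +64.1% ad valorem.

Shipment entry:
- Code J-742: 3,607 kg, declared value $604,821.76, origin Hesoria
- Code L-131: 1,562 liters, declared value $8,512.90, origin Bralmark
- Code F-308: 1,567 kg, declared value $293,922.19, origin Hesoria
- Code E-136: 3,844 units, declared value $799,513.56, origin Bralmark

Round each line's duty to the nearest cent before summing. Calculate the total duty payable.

Line 1 (J-742, Hesoria, 3,607 kg, $604,821.76):
Base rate for J-742 is 16% + $3.92/kg.
Origin Hesoria qualifies under the Serune–Hesoria agreement and J-742 is covered: preferential rate Free applies instead.
The additional-duty order on J-742 targets Ileth, not Hesoria; it does not apply.
Duty = $604,821.76 × 0% = $0.00.
Line 2 (L-131, Bralmark, 1,562 liters, $8,512.90):
Base rate for L-131 is 20% + $1.00/liter.
Duty = $8,512.90 × 20% + 1,562 × $1.00 = $3,264.58.
Line 3 (F-308, Hesoria, 1,567 kg, $293,922.19):
Base rate for F-308 is 24%.
Origin Hesoria qualifies under the Serune–Hesoria agreement and F-308 is covered: preferential rate 14% applies instead.
The additional-duty order on F-308 targets Ileth, not Hesoria; it does not apply.
Duty = $293,922.19 × 14% = $41,149.11.
Line 4 (E-136, Bralmark, 3,844 units, $799,513.56):
Base rate for E-136 is 8.5%.
Duty = $799,513.56 × 8.5% = $67,958.65.
Total = $0.00 + $3,264.58 + $41,149.11 + $67,958.65 = $112,372.34.

$112,372.34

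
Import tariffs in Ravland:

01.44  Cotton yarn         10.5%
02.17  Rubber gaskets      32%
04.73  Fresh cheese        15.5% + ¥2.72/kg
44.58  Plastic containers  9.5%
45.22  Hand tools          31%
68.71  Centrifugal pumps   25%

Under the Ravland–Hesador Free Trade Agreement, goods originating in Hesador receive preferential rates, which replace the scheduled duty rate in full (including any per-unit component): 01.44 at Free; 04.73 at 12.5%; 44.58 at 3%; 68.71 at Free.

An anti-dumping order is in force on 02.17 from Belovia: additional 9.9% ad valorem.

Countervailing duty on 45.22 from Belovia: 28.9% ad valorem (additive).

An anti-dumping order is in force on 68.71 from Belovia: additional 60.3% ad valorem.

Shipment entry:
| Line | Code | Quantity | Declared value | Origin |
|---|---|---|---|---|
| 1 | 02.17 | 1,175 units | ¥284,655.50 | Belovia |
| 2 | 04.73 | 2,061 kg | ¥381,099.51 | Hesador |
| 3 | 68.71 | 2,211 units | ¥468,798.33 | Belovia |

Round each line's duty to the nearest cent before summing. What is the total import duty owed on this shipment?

Line 1 (02.17, Belovia, 1,175 units, ¥284,655.50):
Base rate for 02.17 is 32%.
Additional duty on 02.17 from Belovia: +9.9%. Applied ad valorem rate: 32% + 9.9% = 41.9%.
Duty = ¥284,655.50 × 41.9% = ¥119,270.65.
Line 2 (04.73, Hesador, 2,061 kg, ¥381,099.51):
Base rate for 04.73 is 15.5% + ¥2.72/kg.
Origin Hesador qualifies under the Ravland–Hesador agreement and 04.73 is covered: preferential rate 12.5% applies instead.
Duty = ¥381,099.51 × 12.5% = ¥47,637.44.
Line 3 (68.71, Belovia, 2,211 units, ¥468,798.33):
Base rate for 68.71 is 25%.
68.71 has an FTA preferential rate, but origin Belovia is not Hesador; base rate stands.
Additional duty on 68.71 from Belovia: +60.3%. Applied ad valorem rate: 25% + 60.3% = 85.3%.
Duty = ¥468,798.33 × 85.3% = ¥399,884.98.
Total = ¥119,270.65 + ¥47,637.44 + ¥399,884.98 = ¥566,793.07.

¥566,793.07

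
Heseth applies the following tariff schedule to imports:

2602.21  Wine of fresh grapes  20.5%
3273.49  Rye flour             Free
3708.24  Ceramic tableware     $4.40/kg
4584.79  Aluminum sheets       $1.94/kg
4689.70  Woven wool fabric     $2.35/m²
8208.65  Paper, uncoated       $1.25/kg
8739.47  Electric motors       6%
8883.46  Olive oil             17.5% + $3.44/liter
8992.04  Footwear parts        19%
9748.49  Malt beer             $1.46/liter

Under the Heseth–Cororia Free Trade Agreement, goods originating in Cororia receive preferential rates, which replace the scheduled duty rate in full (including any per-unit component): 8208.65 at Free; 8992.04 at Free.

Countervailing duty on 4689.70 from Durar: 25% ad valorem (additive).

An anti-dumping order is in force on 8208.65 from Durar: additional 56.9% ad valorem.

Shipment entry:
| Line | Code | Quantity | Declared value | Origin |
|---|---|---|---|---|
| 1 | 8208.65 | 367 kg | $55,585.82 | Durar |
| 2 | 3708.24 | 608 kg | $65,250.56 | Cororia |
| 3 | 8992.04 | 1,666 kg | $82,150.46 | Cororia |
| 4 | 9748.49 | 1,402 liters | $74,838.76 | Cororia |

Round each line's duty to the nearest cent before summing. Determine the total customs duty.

Line 1 (8208.65, Durar, 367 kg, $55,585.82):
Base rate for 8208.65 is $1.25/kg.
8208.65 has an FTA preferential rate, but origin Durar is not Cororia; base rate stands.
Additional duty on 8208.65 from Durar: +56.9% ad valorem. Applied ad valorem rate = 56.9%.
Duty = $55,585.82 × 56.9% + 367 × $1.25 = $32,087.08.
Line 2 (3708.24, Cororia, 608 kg, $65,250.56):
Base rate for 3708.24 is $4.40/kg.
Origin Cororia is the FTA partner but 3708.24 is not on the preference list; base rate stands.
Duty = 608 × $4.40 = $2,675.20.
Line 3 (8992.04, Cororia, 1,666 kg, $82,150.46):
Base rate for 8992.04 is 19%.
Origin Cororia qualifies under the Heseth–Cororia agreement and 8992.04 is covered: preferential rate Free applies instead.
Duty = $82,150.46 × 0% = $0.00.
Line 4 (9748.49, Cororia, 1,402 liters, $74,838.76):
Base rate for 9748.49 is $1.46/liter.
Origin Cororia is the FTA partner but 9748.49 is not on the preference list; base rate stands.
Duty = 1,402 × $1.46 = $2,046.92.
Total = $32,087.08 + $2,675.20 + $0.00 + $2,046.92 = $36,809.20.

$36,809.20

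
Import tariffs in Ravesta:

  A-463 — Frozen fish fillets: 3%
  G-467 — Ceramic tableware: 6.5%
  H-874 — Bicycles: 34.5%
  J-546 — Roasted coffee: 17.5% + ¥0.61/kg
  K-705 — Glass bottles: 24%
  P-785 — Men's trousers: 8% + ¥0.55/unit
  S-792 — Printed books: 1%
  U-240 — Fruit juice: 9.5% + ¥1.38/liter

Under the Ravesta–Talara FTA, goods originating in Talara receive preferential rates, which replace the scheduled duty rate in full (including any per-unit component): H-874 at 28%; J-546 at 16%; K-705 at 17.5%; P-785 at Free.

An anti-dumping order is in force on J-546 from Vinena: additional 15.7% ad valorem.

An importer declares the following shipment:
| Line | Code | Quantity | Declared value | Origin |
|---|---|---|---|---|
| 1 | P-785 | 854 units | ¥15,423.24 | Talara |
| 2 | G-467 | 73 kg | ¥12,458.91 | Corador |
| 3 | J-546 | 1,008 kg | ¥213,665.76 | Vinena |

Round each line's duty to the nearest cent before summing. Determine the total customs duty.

Line 1 (P-785, Talara, 854 units, ¥15,423.24):
Base rate for P-785 is 8% + ¥0.55/unit.
Origin Talara qualifies under the Ravesta–Talara agreement and P-785 is covered: preferential rate Free applies instead.
Duty = ¥15,423.24 × 0% = ¥0.00.
Line 2 (G-467, Corador, 73 kg, ¥12,458.91):
Base rate for G-467 is 6.5%.
Duty = ¥12,458.91 × 6.5% = ¥809.83.
Line 3 (J-546, Vinena, 1,008 kg, ¥213,665.76):
Base rate for J-546 is 17.5% + ¥0.61/kg.
J-546 has an FTA preferential rate, but origin Vinena is not Talara; base rate stands.
Additional duty on J-546 from Vinena: +15.7%. Applied ad valorem rate: 17.5% + 15.7% = 33.2%.
Duty = ¥213,665.76 × 33.2% + 1,008 × ¥0.61 = ¥71,551.91.
Total = ¥0.00 + ¥809.83 + ¥71,551.91 = ¥72,361.74.

¥72,361.74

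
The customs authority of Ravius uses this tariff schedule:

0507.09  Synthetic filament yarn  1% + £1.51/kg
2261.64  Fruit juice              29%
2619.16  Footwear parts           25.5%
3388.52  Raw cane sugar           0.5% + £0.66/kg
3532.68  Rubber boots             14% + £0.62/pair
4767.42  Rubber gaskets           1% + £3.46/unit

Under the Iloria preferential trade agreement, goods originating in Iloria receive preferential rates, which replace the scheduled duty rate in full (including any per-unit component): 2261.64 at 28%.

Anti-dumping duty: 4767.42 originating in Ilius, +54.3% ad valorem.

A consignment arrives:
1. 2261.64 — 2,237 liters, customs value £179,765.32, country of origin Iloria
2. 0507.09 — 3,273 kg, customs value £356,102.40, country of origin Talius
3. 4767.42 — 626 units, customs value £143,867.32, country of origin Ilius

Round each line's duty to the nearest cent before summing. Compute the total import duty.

£140,562.13

Line 1 (2261.64, Iloria, 2,237 liters, £179,765.32):
Base rate for 2261.64 is 29%.
Origin Iloria qualifies under the Ravius–Iloria agreement and 2261.64 is covered: preferential rate 28% applies instead.
Duty = £179,765.32 × 28% = £50,334.29.
Line 2 (0507.09, Talius, 3,273 kg, £356,102.40):
Base rate for 0507.09 is 1% + £1.51/kg.
Duty = £356,102.40 × 1% + 3,273 × £1.51 = £8,503.25.
Line 3 (4767.42, Ilius, 626 units, £143,867.32):
Base rate for 4767.42 is 1% + £3.46/unit.
Additional duty on 4767.42 from Ilius: +54.3%. Applied ad valorem rate: 1% + 54.3% = 55.3%.
Duty = £143,867.32 × 55.3% + 626 × £3.46 = £81,724.59.
Total = £50,334.29 + £8,503.25 + £81,724.59 = £140,562.13.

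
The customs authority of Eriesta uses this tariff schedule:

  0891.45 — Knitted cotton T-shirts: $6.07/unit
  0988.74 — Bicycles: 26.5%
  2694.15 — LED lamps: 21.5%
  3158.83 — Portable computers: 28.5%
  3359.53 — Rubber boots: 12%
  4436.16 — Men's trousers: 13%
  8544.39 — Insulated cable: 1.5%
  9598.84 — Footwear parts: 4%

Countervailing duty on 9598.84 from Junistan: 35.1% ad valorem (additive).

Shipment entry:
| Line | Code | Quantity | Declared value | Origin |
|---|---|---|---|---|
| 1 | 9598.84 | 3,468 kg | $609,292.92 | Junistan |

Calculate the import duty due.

$238,233.53

Line 1 (9598.84, Junistan, 3,468 kg, $609,292.92):
Base rate for 9598.84 is 4%.
Additional duty on 9598.84 from Junistan: +35.1%. Applied ad valorem rate: 4% + 35.1% = 39.1%.
Duty = $609,292.92 × 39.1% = $238,233.53.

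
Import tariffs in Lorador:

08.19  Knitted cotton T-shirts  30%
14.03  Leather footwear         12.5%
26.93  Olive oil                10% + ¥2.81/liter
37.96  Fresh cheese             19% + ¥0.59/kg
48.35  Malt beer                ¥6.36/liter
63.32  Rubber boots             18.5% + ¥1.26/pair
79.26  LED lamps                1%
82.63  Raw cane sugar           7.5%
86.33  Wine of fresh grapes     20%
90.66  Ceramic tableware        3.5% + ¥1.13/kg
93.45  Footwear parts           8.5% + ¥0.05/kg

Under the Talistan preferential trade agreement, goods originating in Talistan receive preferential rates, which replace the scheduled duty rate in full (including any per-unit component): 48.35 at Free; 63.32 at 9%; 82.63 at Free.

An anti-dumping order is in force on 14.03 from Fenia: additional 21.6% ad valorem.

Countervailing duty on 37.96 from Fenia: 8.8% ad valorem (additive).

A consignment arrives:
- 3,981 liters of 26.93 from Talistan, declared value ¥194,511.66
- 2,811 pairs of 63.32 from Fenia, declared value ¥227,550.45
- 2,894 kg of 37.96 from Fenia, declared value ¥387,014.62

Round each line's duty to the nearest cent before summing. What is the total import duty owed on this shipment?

¥185,573.99

Line 1 (26.93, Talistan, 3,981 liters, ¥194,511.66):
Base rate for 26.93 is 10% + ¥2.81/liter.
Origin Talistan is the FTA partner but 26.93 is not on the preference list; base rate stands.
Duty = ¥194,511.66 × 10% + 3,981 × ¥2.81 = ¥30,637.78.
Line 2 (63.32, Fenia, 2,811 pairs, ¥227,550.45):
Base rate for 63.32 is 18.5% + ¥1.26/pair.
63.32 has an FTA preferential rate, but origin Fenia is not Talistan; base rate stands.
Duty = ¥227,550.45 × 18.5% + 2,811 × ¥1.26 = ¥45,638.69.
Line 3 (37.96, Fenia, 2,894 kg, ¥387,014.62):
Base rate for 37.96 is 19% + ¥0.59/kg.
Additional duty on 37.96 from Fenia: +8.8%. Applied ad valorem rate: 19% + 8.8% = 27.8%.
Duty = ¥387,014.62 × 27.8% + 2,894 × ¥0.59 = ¥109,297.52.
Total = ¥30,637.78 + ¥45,638.69 + ¥109,297.52 = ¥185,573.99.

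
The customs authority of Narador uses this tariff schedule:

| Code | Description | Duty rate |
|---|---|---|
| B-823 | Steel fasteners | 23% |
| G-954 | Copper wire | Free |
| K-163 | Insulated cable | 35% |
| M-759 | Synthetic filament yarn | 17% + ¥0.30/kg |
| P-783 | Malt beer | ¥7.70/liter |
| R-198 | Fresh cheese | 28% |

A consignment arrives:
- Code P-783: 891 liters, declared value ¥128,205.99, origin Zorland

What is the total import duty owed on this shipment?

¥6,860.70

Line 1 (P-783, Zorland, 891 liters, ¥128,205.99):
Base rate for P-783 is ¥7.70/liter.
Duty = 891 × ¥7.70 = ¥6,860.70.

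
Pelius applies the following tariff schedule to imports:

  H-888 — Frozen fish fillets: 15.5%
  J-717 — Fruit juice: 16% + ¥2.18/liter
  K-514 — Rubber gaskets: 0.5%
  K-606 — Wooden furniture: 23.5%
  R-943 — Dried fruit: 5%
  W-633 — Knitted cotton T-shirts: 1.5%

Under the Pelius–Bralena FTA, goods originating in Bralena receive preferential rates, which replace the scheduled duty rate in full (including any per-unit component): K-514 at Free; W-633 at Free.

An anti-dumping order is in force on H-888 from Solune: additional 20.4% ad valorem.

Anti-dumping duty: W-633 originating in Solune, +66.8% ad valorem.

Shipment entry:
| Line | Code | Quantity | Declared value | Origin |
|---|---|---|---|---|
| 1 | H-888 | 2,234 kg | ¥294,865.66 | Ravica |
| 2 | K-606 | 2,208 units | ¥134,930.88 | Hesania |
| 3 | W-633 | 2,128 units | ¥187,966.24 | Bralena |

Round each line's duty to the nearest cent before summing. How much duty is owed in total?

¥77,412.94

Line 1 (H-888, Ravica, 2,234 kg, ¥294,865.66):
Base rate for H-888 is 15.5%.
The additional-duty order on H-888 targets Solune, not Ravica; it does not apply.
Duty = ¥294,865.66 × 15.5% = ¥45,704.18.
Line 2 (K-606, Hesania, 2,208 units, ¥134,930.88):
Base rate for K-606 is 23.5%.
Duty = ¥134,930.88 × 23.5% = ¥31,708.76.
Line 3 (W-633, Bralena, 2,128 units, ¥187,966.24):
Base rate for W-633 is 1.5%.
Origin Bralena qualifies under the Pelius–Bralena agreement and W-633 is covered: preferential rate Free applies instead.
The additional-duty order on W-633 targets Solune, not Bralena; it does not apply.
Duty = ¥187,966.24 × 0% = ¥0.00.
Total = ¥45,704.18 + ¥31,708.76 + ¥0.00 = ¥77,412.94.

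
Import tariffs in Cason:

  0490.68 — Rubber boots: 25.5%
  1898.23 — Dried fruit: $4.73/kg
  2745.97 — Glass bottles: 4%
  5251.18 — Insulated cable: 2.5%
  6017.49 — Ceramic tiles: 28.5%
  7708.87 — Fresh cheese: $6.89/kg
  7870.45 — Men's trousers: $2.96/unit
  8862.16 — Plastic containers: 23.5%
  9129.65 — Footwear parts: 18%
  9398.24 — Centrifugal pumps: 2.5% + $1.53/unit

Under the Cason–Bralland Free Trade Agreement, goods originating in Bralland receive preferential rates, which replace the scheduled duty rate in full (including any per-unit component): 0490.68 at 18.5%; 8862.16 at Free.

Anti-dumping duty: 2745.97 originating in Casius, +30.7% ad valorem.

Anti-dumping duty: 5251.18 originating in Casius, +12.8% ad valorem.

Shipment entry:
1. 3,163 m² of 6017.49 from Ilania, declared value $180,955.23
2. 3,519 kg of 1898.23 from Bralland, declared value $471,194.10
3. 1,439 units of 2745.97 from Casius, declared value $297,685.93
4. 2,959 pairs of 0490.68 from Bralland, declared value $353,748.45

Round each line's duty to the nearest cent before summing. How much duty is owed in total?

$236,957.59

Line 1 (6017.49, Ilania, 3,163 m², $180,955.23):
Base rate for 6017.49 is 28.5%.
Duty = $180,955.23 × 28.5% = $51,572.24.
Line 2 (1898.23, Bralland, 3,519 kg, $471,194.10):
Base rate for 1898.23 is $4.73/kg.
Origin Bralland is the FTA partner but 1898.23 is not on the preference list; base rate stands.
Duty = 3,519 × $4.73 = $16,644.87.
Line 3 (2745.97, Casius, 1,439 units, $297,685.93):
Base rate for 2745.97 is 4%.
Additional duty on 2745.97 from Casius: +30.7%. Applied ad valorem rate: 4% + 30.7% = 34.7%.
Duty = $297,685.93 × 34.7% = $103,297.02.
Line 4 (0490.68, Bralland, 2,959 pairs, $353,748.45):
Base rate for 0490.68 is 25.5%.
Origin Bralland qualifies under the Cason–Bralland agreement and 0490.68 is covered: preferential rate 18.5% applies instead.
Duty = $353,748.45 × 18.5% = $65,443.46.
Total = $51,572.24 + $16,644.87 + $103,297.02 + $65,443.46 = $236,957.59.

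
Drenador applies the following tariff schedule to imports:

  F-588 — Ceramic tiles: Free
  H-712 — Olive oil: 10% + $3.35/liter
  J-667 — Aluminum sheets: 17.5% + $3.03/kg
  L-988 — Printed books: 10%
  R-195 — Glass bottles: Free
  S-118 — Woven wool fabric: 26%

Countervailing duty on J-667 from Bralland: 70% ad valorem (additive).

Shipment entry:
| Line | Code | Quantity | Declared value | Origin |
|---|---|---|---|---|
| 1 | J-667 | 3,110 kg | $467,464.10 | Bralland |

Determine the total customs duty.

Line 1 (J-667, Bralland, 3,110 kg, $467,464.10):
Base rate for J-667 is 17.5% + $3.03/kg.
Additional duty on J-667 from Bralland: +70%. Applied ad valorem rate: 17.5% + 70% = 87.5%.
Duty = $467,464.10 × 87.5% + 3,110 × $3.03 = $418,454.39.

$418,454.39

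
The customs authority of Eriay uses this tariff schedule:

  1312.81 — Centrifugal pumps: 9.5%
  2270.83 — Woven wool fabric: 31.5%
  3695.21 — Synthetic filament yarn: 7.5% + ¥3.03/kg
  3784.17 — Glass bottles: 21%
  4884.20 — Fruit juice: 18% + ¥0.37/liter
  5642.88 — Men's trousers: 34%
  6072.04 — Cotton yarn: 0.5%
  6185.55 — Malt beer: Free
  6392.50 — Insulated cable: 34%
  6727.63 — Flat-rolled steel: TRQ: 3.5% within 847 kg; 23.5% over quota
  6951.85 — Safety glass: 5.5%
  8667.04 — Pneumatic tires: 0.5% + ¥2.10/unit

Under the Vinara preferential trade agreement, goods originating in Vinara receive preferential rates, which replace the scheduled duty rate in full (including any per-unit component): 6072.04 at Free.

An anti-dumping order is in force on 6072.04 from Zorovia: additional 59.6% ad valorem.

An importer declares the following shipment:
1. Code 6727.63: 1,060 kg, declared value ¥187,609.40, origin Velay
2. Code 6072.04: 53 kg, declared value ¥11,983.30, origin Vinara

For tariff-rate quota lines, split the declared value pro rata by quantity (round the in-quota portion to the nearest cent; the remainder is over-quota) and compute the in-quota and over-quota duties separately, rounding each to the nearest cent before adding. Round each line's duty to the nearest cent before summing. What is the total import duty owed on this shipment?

¥14,106.10

Line 1 (6727.63, Velay, 1,060 kg, ¥187,609.40):
Code 6727.63 is under a tariff-rate quota (threshold 847 kg). In-quota: 847 kg at 3.5%; over-quota: 213 kg at 23.5%.
Pro-rata value split: in-quota = ¥187,609.40 × 847/1,060 = ¥149,910.53; over-quota = ¥187,609.40 − ¥149,910.53 = ¥37,698.87.
In-quota duty = ¥149,910.53 × 3.5% = ¥5,246.87. Over-quota duty = ¥37,698.87 × 23.5% = ¥8,859.23.
Line duty = ¥5,246.87 + ¥8,859.23 = ¥14,106.10.
Line 2 (6072.04, Vinara, 53 kg, ¥11,983.30):
Base rate for 6072.04 is 0.5%.
Origin Vinara qualifies under the Eriay–Vinara agreement and 6072.04 is covered: preferential rate Free applies instead.
The additional-duty order on 6072.04 targets Zorovia, not Vinara; it does not apply.
Duty = ¥11,983.30 × 0% = ¥0.00.
Total = ¥14,106.10 + ¥0.00 = ¥14,106.10.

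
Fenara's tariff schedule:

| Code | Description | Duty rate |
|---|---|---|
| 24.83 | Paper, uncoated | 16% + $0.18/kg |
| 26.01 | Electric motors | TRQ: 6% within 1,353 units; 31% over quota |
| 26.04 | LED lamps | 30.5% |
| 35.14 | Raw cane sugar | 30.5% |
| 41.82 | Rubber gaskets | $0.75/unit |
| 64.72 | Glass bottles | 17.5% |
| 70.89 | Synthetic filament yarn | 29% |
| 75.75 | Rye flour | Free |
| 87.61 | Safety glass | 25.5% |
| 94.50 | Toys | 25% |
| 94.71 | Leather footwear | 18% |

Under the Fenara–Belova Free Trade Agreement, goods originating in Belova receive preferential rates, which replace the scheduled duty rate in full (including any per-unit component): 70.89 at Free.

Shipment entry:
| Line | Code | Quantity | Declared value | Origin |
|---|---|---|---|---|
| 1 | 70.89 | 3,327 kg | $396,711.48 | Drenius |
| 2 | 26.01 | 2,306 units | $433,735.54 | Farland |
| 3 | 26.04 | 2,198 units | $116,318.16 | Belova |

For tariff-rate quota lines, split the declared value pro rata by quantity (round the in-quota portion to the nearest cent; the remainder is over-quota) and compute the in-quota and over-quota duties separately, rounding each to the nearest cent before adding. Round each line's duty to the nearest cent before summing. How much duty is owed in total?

$221,359.95

Line 1 (70.89, Drenius, 3,327 kg, $396,711.48):
Base rate for 70.89 is 29%.
70.89 has an FTA preferential rate, but origin Drenius is not Belova; base rate stands.
Duty = $396,711.48 × 29% = $115,046.33.
Line 2 (26.01, Farland, 2,306 units, $433,735.54):
Code 26.01 is under a tariff-rate quota (threshold 1,353 units). In-quota: 1,353 units at 6%; over-quota: 953 units at 31%.
Pro-rata value split: in-quota = $433,735.54 × 1,353/2,306 = $254,485.77; over-quota = $433,735.54 − $254,485.77 = $179,249.77.
In-quota duty = $254,485.77 × 6% = $15,269.15. Over-quota duty = $179,249.77 × 31% = $55,567.43.
Line duty = $15,269.15 + $55,567.43 = $70,836.58.
Line 3 (26.04, Belova, 2,198 units, $116,318.16):
Base rate for 26.04 is 30.5%.
Origin Belova is the FTA partner but 26.04 is not on the preference list; base rate stands.
Duty = $116,318.16 × 30.5% = $35,477.04.
Total = $115,046.33 + $70,836.58 + $35,477.04 = $221,359.95.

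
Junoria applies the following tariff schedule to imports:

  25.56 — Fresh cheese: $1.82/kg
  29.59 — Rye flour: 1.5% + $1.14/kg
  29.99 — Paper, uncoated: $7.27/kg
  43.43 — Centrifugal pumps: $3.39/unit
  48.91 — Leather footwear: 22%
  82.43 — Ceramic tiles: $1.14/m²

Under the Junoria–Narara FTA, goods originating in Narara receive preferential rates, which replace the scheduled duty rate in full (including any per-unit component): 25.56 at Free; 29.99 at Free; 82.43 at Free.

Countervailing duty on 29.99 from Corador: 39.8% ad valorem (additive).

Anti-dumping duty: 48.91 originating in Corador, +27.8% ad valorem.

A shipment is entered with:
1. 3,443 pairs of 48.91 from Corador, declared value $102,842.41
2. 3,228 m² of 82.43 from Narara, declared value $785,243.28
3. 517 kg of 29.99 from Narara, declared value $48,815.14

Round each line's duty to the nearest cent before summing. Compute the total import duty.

$51,215.52

Line 1 (48.91, Corador, 3,443 pairs, $102,842.41):
Base rate for 48.91 is 22%.
Additional duty on 48.91 from Corador: +27.8%. Applied ad valorem rate: 22% + 27.8% = 49.8%.
Duty = $102,842.41 × 49.8% = $51,215.52.
Line 2 (82.43, Narara, 3,228 m², $785,243.28):
Base rate for 82.43 is $1.14/m².
Origin Narara qualifies under the Junoria–Narara agreement and 82.43 is covered: preferential rate Free applies instead.
Duty = $785,243.28 × 0% = $0.00.
Line 3 (29.99, Narara, 517 kg, $48,815.14):
Base rate for 29.99 is $7.27/kg.
Origin Narara qualifies under the Junoria–Narara agreement and 29.99 is covered: preferential rate Free applies instead.
The additional-duty order on 29.99 targets Corador, not Narara; it does not apply.
Duty = $48,815.14 × 0% = $0.00.
Total = $51,215.52 + $0.00 + $0.00 = $51,215.52.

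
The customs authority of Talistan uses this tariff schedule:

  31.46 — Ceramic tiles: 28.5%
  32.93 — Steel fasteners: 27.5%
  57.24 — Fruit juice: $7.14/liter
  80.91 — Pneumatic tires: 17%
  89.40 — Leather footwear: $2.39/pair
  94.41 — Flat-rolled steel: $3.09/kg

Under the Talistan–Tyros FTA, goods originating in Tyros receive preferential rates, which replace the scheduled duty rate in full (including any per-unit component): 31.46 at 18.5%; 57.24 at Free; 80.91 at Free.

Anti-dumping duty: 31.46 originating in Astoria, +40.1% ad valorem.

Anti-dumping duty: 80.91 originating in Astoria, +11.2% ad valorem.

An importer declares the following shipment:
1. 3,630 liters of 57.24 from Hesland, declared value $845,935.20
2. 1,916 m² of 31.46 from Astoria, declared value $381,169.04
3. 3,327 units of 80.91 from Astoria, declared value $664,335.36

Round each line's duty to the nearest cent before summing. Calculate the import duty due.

Line 1 (57.24, Hesland, 3,630 liters, $845,935.20):
Base rate for 57.24 is $7.14/liter.
57.24 has an FTA preferential rate, but origin Hesland is not Tyros; base rate stands.
Duty = 3,630 × $7.14 = $25,918.20.
Line 2 (31.46, Astoria, 1,916 m², $381,169.04):
Base rate for 31.46 is 28.5%.
31.46 has an FTA preferential rate, but origin Astoria is not Tyros; base rate stands.
Additional duty on 31.46 from Astoria: +40.1%. Applied ad valorem rate: 28.5% + 40.1% = 68.6%.
Duty = $381,169.04 × 68.6% = $261,481.96.
Line 3 (80.91, Astoria, 3,327 units, $664,335.36):
Base rate for 80.91 is 17%.
80.91 has an FTA preferential rate, but origin Astoria is not Tyros; base rate stands.
Additional duty on 80.91 from Astoria: +11.2%. Applied ad valorem rate: 17% + 11.2% = 28.2%.
Duty = $664,335.36 × 28.2% = $187,342.57.
Total = $25,918.20 + $261,481.96 + $187,342.57 = $474,742.73.

$474,742.73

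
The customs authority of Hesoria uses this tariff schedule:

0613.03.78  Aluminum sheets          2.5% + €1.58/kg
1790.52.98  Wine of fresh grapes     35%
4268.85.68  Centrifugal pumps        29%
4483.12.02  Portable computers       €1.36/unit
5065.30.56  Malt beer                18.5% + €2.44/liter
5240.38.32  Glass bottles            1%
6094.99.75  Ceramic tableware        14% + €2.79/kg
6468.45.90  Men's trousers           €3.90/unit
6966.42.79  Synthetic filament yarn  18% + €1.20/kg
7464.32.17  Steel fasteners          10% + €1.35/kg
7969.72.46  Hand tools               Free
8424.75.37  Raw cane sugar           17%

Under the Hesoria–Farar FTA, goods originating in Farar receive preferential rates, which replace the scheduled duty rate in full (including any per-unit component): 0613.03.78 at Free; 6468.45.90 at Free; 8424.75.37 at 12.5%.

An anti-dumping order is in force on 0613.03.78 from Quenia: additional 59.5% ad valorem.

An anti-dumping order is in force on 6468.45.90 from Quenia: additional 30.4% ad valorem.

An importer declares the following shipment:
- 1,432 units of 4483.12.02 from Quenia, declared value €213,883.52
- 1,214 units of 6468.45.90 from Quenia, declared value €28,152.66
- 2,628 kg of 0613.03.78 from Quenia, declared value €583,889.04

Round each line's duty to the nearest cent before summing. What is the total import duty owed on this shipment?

€381,403.97

Line 1 (4483.12.02, Quenia, 1,432 units, €213,883.52):
Base rate for 4483.12.02 is €1.36/unit.
Duty = 1,432 × €1.36 = €1,947.52.
Line 2 (6468.45.90, Quenia, 1,214 units, €28,152.66):
Base rate for 6468.45.90 is €3.90/unit.
6468.45.90 has an FTA preferential rate, but origin Quenia is not Farar; base rate stands.
Additional duty on 6468.45.90 from Quenia: +30.4% ad valorem. Applied ad valorem rate = 30.4%.
Duty = €28,152.66 × 30.4% + 1,214 × €3.90 = €13,293.01.
Line 3 (0613.03.78, Quenia, 2,628 kg, €583,889.04):
Base rate for 0613.03.78 is 2.5% + €1.58/kg.
0613.03.78 has an FTA preferential rate, but origin Quenia is not Farar; base rate stands.
Additional duty on 0613.03.78 from Quenia: +59.5%. Applied ad valorem rate: 2.5% + 59.5% = 62%.
Duty = €583,889.04 × 62% + 2,628 × €1.58 = €366,163.44.
Total = €1,947.52 + €13,293.01 + €366,163.44 = €381,403.97.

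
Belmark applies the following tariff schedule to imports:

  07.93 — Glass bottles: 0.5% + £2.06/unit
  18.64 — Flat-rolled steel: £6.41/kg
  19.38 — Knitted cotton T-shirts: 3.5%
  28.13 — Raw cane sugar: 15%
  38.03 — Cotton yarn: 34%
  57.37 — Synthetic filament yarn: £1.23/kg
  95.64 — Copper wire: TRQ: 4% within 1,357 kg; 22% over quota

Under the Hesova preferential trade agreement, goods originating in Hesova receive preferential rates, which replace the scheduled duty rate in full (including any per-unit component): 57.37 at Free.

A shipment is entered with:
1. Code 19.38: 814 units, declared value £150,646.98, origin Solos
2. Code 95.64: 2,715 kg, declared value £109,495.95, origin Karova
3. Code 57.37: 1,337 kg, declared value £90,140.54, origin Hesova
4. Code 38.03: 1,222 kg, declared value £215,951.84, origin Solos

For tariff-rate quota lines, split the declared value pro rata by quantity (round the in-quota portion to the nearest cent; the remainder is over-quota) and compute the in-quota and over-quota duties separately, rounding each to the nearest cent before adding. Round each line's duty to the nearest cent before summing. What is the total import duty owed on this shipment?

Line 1 (19.38, Solos, 814 units, £150,646.98):
Base rate for 19.38 is 3.5%.
Duty = £150,646.98 × 3.5% = £5,272.64.
Line 2 (95.64, Karova, 2,715 kg, £109,495.95):
Code 95.64 is under a tariff-rate quota (threshold 1,357 kg). In-quota: 1,357 kg at 4%; over-quota: 1,358 kg at 22%.
Pro-rata value split: in-quota = £109,495.95 × 1,357/2,715 = £54,727.81; over-quota = £109,495.95 − £54,727.81 = £54,768.14.
In-quota duty = £54,727.81 × 4% = £2,189.11. Over-quota duty = £54,768.14 × 22% = £12,048.99.
Line duty = £2,189.11 + £12,048.99 = £14,238.10.
Line 3 (57.37, Hesova, 1,337 kg, £90,140.54):
Base rate for 57.37 is £1.23/kg.
Origin Hesova qualifies under the Belmark–Hesova agreement and 57.37 is covered: preferential rate Free applies instead.
Duty = £90,140.54 × 0% = £0.00.
Line 4 (38.03, Solos, 1,222 kg, £215,951.84):
Base rate for 38.03 is 34%.
Duty = £215,951.84 × 34% = £73,423.63.
Total = £5,272.64 + £14,238.10 + £0.00 + £73,423.63 = £92,934.37.

£92,934.37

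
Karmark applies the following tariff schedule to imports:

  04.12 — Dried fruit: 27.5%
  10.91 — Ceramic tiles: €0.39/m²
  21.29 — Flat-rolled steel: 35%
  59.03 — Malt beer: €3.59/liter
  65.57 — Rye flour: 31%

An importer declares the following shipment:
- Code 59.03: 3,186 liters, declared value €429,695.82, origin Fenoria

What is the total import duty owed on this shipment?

€11,437.74

Line 1 (59.03, Fenoria, 3,186 liters, €429,695.82):
Base rate for 59.03 is €3.59/liter.
Duty = 3,186 × €3.59 = €11,437.74.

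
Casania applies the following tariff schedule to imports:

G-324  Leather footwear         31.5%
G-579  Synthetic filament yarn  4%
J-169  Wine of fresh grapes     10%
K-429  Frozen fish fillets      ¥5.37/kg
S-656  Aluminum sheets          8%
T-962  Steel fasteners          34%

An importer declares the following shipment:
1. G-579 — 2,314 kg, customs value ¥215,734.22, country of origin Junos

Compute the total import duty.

Line 1 (G-579, Junos, 2,314 kg, ¥215,734.22):
Base rate for G-579 is 4%.
Duty = ¥215,734.22 × 4% = ¥8,629.37.

¥8,629.37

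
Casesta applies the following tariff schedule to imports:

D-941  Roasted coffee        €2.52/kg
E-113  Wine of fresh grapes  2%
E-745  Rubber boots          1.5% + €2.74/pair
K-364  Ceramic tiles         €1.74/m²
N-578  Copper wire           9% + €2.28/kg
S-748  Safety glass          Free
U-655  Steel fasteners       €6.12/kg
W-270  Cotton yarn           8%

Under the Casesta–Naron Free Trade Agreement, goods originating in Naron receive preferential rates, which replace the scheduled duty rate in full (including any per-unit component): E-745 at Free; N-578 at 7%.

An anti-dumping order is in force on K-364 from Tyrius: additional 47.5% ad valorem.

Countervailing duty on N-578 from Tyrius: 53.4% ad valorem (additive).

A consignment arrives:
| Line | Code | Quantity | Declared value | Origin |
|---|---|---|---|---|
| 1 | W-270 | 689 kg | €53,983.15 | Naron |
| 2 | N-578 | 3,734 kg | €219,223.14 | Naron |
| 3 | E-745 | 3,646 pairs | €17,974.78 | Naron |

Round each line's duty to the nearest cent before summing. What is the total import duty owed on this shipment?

€19,664.27

Line 1 (W-270, Naron, 689 kg, €53,983.15):
Base rate for W-270 is 8%.
Origin Naron is the FTA partner but W-270 is not on the preference list; base rate stands.
Duty = €53,983.15 × 8% = €4,318.65.
Line 2 (N-578, Naron, 3,734 kg, €219,223.14):
Base rate for N-578 is 9% + €2.28/kg.
Origin Naron qualifies under the Casesta–Naron agreement and N-578 is covered: preferential rate 7% applies instead.
The additional-duty order on N-578 targets Tyrius, not Naron; it does not apply.
Duty = €219,223.14 × 7% = €15,345.62.
Line 3 (E-745, Naron, 3,646 pairs, €17,974.78):
Base rate for E-745 is 1.5% + €2.74/pair.
Origin Naron qualifies under the Casesta–Naron agreement and E-745 is covered: preferential rate Free applies instead.
Duty = €17,974.78 × 0% = €0.00.
Total = €4,318.65 + €15,345.62 + €0.00 = €19,664.27.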